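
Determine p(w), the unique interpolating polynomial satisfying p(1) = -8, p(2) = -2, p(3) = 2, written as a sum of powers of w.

p(w) = -w^2 + 9w - 16

Build the Lagrange basis polynomials:
L_0(w) = (w - 2)(w - 3) / [2] = (1/2)w^2 - (5/2)w + 3
L_1(w) = (w - 1)(w - 3) / [-1] = -w^2 + 4w - 3
L_2(w) = (w - 1)(w - 2) / [2] = (1/2)w^2 - (3/2)w + 1
p(w) = (-8)·L_0 + (-2)·L_1 + 2·L_2
  (-8)·L_0(w) = -4w^2 + 20w - 24
  (-2)·L_1(w) = 2w^2 - 8w + 6
  2·L_2(w) = w^2 - 3w + 2
Adding term by term: -w^2 + 9w - 16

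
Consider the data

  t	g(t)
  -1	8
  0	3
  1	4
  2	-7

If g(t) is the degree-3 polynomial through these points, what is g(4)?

-137

L_0(4) = (4)·(3)·(2)/[(-1)·(-2)·(-3)] = -4
L_1(4) = (5)·(3)·(2)/[(1)·(-1)·(-2)] = 15
L_2(4) = (5)·(4)·(2)/[(2)·(1)·(-1)] = -20
L_3(4) = (5)·(4)·(3)/[(3)·(2)·(1)] = 10
Sum: 8·(-4) + 3·(15) + 4·(-20) + (-7)·(10) = -137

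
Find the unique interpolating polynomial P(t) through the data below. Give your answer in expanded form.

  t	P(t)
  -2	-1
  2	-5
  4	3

Newton's divided differences:
P[-2,2] = (-5 - (-1)) / (2 - (-2)) = -1
P[2,4] = (3 - (-5)) / (4 - 2) = 4
P[-2,2,4] = (4 - (-1)) / (4 - (-2)) = 5/6
P(t) = -1 + (-1)·(t + 2) + (5/6)·(t + 2)(t - 2)
Expanding: P(t) = (5/6)t^2 - t - 19/3

P(t) = (5/6)t^2 - t - 19/3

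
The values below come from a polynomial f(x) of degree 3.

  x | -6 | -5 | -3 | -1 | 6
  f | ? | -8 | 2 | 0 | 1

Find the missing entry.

-4555/231

The 4 known values determine f uniquely (degree ≤ 3).
Evaluate each Lagrange basis at x = -6:
L_0(-6) = (-3)·(-5)·(-12)/[(-2)·(-4)·(-11)] = 45/22
L_1(-6) = (-1)·(-5)·(-12)/[(2)·(-2)·(-9)] = -5/3
L_2(-6) = (-1)·(-3)·(-12)/[(4)·(2)·(-7)] = 9/14
L_3(-6) = (-1)·(-3)·(-5)/[(11)·(9)·(7)] = -5/231
Sum: (-8)·(45/22) + 2·(-5/3) + 0 + 1·(-5/231) = -4555/231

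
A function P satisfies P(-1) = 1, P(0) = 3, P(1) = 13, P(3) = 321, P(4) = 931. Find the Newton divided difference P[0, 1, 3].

P[0,1] = (13 - 3) / (1 - 0) = 10
P[1,3] = (321 - 13) / (3 - 1) = 154
P[0,1,3] = (154 - 10) / (3 - 0) = 48

48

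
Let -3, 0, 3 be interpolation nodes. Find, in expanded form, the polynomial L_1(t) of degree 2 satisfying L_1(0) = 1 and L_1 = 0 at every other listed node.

L_1(t) = -(1/9)t^2 + 1

L_1(t) = (t + 3)(t - 3) / [(3)·(-3)]
       = (t^2 - 9) / (-9)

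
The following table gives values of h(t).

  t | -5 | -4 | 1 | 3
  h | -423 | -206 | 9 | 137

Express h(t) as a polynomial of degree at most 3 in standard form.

Newton's divided differences:
h[-5,-4] = (-206 - (-423)) / (-4 - (-5)) = 217
h[-4,1] = (9 - (-206)) / (1 - (-4)) = 43
h[1,3] = (137 - 9) / (3 - 1) = 64
h[-5,-4,1] = (43 - 217) / (1 - (-5)) = -29
h[-4,1,3] = (64 - 43) / (3 - (-4)) = 3
h[-5,-4,1,3] = (3 - (-29)) / (3 - (-5)) = 4
h(t) = -423 + 217·(t + 5) + (-29)·(t + 5)(t + 4) + 4·(t + 5)(t + 4)(t - 1)
Expanding: h(t) = 4t^3 + 3t^2 + 2

h(t) = 4t^3 + 3t^2 + 2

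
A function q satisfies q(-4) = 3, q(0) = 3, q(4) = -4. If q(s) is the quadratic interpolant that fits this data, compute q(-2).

31/8

Evaluate each Lagrange basis at s = -2:
L_0(-2) = (-2)·(-6)/[(-4)·(-8)] = 3/8
L_1(-2) = (2)·(-6)/[(4)·(-4)] = 3/4
L_2(-2) = (2)·(-2)/[(8)·(4)] = -1/8
Sum: 3·(3/8) + 3·(3/4) + (-4)·(-1/8) = 31/8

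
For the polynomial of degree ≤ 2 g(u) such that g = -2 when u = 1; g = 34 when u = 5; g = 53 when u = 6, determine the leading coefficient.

2

The leading coefficient equals the top divided difference g[1,5,6].
g[1,5] = (34 - (-2)) / (5 - 1) = 9
g[5,6] = (53 - 34) / (6 - 5) = 19
g[1,5,6] = (19 - 9) / (6 - 1) = 2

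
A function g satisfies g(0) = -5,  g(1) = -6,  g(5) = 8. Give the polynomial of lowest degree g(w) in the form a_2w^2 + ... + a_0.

g(w) = (9/10)w^2 - (19/10)w - 5

L_0(w) = (w - 1)(w - 5) / [5] = (1/5)w^2 - (6/5)w + 1
L_1(w) = w(w - 5) / [-4] = -(1/4)w^2 + (5/4)w
L_2(w) = w(w - 1) / [20] = (1/20)w^2 - (1/20)w
g(w) = (-5)·L_0 + (-6)·L_1 + 8·L_2
  (-5)·L_0(w) = -w^2 + 6w - 5
  (-6)·L_1(w) = (3/2)w^2 - (15/2)w
  8·L_2(w) = (2/5)w^2 - (2/5)w
Adding term by term: (9/10)w^2 - (19/10)w - 5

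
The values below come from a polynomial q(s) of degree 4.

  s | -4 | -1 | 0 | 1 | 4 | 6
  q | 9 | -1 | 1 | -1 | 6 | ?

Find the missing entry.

1007/8

The 5 known values determine q uniquely (degree ≤ 4).
L_0(6) = (7)·(6)·(5)·(2)/[(-3)·(-4)·(-5)·(-8)] = 7/8
L_1(6) = (10)·(6)·(5)·(2)/[(3)·(-1)·(-2)·(-5)] = -20
L_2(6) = (10)·(7)·(5)·(2)/[(4)·(1)·(-1)·(-4)] = 175/4
L_3(6) = (10)·(7)·(6)·(2)/[(5)·(2)·(1)·(-3)] = -28
L_4(6) = (10)·(7)·(6)·(5)/[(8)·(5)·(4)·(3)] = 35/8
Sum: 9·(7/8) + (-1)·(-20) + 1·(175/4) + (-1)·(-28) + 6·(35/8) = 1007/8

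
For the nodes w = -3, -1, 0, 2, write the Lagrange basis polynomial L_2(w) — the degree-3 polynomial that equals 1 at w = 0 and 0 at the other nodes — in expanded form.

L_2(w) = (w + 3)(w + 1)(w - 2) / [(3)·(1)·(-2)]
       = (w^3 + 2w^2 - 5w - 6) / (-6)

L_2(w) = -(1/6)w^3 - (1/3)w^2 + (5/6)w + 1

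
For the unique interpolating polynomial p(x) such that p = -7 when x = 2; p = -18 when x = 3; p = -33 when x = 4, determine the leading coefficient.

Build the Lagrange basis polynomials:
L_0(x) = (x - 3)(x - 4) / [2] = (1/2)x^2 - (7/2)x + 6
L_1(x) = (x - 2)(x - 4) / [-1] = -x^2 + 6x - 8
L_2(x) = (x - 2)(x - 3) / [2] = (1/2)x^2 - (5/2)x + 3
p(x) = (-7)·L_0 + (-18)·L_1 + (-33)·L_2
Only the coefficient of x^2 is needed; take it from each L_i and combine:
(-7)·(1/2) + (-18)·(-1) + (-33)·(1/2) = -2

-2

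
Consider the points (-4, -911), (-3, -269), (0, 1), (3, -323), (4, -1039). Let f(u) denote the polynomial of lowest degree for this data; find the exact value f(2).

-59

L_0(2) = (5)·(2)·(-1)·(-2)/[(-1)·(-4)·(-7)·(-8)] = 5/56
L_1(2) = (6)·(2)·(-1)·(-2)/[(1)·(-3)·(-6)·(-7)] = -4/21
L_2(2) = (6)·(5)·(-1)·(-2)/[(4)·(3)·(-3)·(-4)] = 5/12
L_3(2) = (6)·(5)·(2)·(-2)/[(7)·(6)·(3)·(-1)] = 20/21
L_4(2) = (6)·(5)·(2)·(-1)/[(8)·(7)·(4)·(1)] = -15/56
Sum: (-911)·(5/56) + (-269)·(-4/21) + 1·(5/12) + (-323)·(20/21) + (-1039)·(-15/56) = -59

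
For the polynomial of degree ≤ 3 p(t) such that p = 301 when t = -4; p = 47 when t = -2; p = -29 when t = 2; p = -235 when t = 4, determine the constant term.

L_0(t) = (t + 2)(t - 2)(t - 4) / [-96] = -(1/96)t^3 + (1/24)t^2 + (1/24)t - 1/6
L_1(t) = (t + 4)(t - 2)(t - 4) / [48] = (1/48)t^3 - (1/24)t^2 - (1/3)t + 2/3
L_2(t) = (t + 4)(t + 2)(t - 4) / [-48] = -(1/48)t^3 - (1/24)t^2 + (1/3)t + 2/3
L_3(t) = (t + 4)(t + 2)(t - 2) / [96] = (1/96)t^3 + (1/24)t^2 - (1/24)t - 1/6
p(t) = 301·L_0 + 47·L_1 + (-29)·L_2 + (-235)·L_3
Only the constant term is needed; take it from each L_i and combine:
301·(-1/6) + 47·(2/3) + (-29)·(2/3) + (-235)·(-1/6) = 1

1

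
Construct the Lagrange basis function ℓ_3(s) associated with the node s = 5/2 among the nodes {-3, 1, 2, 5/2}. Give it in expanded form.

ℓ_3(s) = (8/33)s^3 - (56/33)s + 16/11

ℓ_3(s) = (s + 3)(s - 1)(s - 2) / [(11/2)·(3/2)·(1/2)]
       = (s^3 - 7s + 6) / (33/8)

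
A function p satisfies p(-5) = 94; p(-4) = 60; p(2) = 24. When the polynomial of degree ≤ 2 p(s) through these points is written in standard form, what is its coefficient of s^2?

L_0(s) = (s + 4)(s - 2) / [7] = (1/7)s^2 + (2/7)s - 8/7
L_1(s) = (s + 5)(s - 2) / [-6] = -(1/6)s^2 - (1/2)s + 5/3
L_2(s) = (s + 5)(s + 4) / [42] = (1/42)s^2 + (3/14)s + 10/21
p(s) = 94·L_0 + 60·L_1 + 24·L_2
Only the coefficient of s^2 is needed; take it from each L_i and combine:
94·(1/7) + 60·(-1/6) + 24·(1/42) = 4

4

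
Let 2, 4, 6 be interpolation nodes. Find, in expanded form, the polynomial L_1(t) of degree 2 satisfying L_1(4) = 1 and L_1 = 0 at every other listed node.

L_1(t) = (t - 2)(t - 6) / [(2)·(-2)]
       = (t^2 - 8t + 12) / (-4)

L_1(t) = -(1/4)t^2 + 2t - 3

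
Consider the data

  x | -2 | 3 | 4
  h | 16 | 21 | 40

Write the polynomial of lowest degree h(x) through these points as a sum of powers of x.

Newton's divided differences:
h[-2,3] = (21 - 16) / (3 - (-2)) = 1
h[3,4] = (40 - 21) / (4 - 3) = 19
h[-2,3,4] = (19 - 1) / (4 - (-2)) = 3
h(x) = 16 + 1·(x + 2) + 3·(x + 2)(x - 3)
Expanding: h(x) = 3x^2 - 2x

h(x) = 3x^2 - 2x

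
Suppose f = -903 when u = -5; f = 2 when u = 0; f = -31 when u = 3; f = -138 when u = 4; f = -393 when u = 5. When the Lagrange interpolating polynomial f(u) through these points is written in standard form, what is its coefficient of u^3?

Build the Lagrange basis polynomials:
L_0(u) = u(u - 3)(u - 4)(u - 5) / [3600] = (1/3600)u^4 - (1/300)u^3 + (47/3600)u^2 - (1/60)u
L_1(u) = (u + 5)(u - 3)(u - 4)(u - 5) / [-300] = -(1/300)u^4 + (7/300)u^3 + (13/300)u^2 - (7/12)u + 1
L_2(u) = (u + 5)u(u - 4)(u - 5) / [48] = (1/48)u^4 - (1/12)u^3 - (25/48)u^2 + (25/12)u
L_3(u) = (u + 5)u(u - 3)(u - 5) / [-36] = -(1/36)u^4 + (1/12)u^3 + (25/36)u^2 - (25/12)u
L_4(u) = (u + 5)u(u - 3)(u - 4) / [100] = (1/100)u^4 - (1/50)u^3 - (23/100)u^2 + (3/5)u
f(u) = (-903)·L_0 + 2·L_1 + (-31)·L_2 + (-138)·L_3 + (-393)·L_4
Only the coefficient of u^3 is needed; take it from each L_i and combine:
(-903)·(-1/300) + 2·(7/300) + (-31)·(-1/12) + (-138)·(1/12) + (-393)·(-1/50) = 2

2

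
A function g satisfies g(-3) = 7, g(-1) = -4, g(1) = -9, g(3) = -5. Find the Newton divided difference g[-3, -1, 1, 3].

g[-3,-1] = (-4 - 7) / (-1 - (-3)) = -11/2
g[-1,1] = (-9 - (-4)) / (1 - (-1)) = -5/2
g[1,3] = (-5 - (-9)) / (3 - 1) = 2
g[-3,-1,1] = (-5/2 - (-11/2)) / (1 - (-3)) = 3/4
g[-1,1,3] = (2 - (-5/2)) / (3 - (-1)) = 9/8
g[-3,-1,1,3] = (9/8 - 3/4) / (3 - (-3)) = 1/16

1/16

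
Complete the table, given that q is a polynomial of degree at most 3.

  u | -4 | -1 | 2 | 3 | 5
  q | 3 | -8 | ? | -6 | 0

The 4 known values determine q uniquely (degree ≤ 3).
Evaluate each Lagrange basis at u = 2:
L_0(2) = (3)·(-1)·(-3)/[(-3)·(-7)·(-9)] = -1/21
L_1(2) = (6)·(-1)·(-3)/[(3)·(-4)·(-6)] = 1/4
L_2(2) = (6)·(3)·(-3)/[(7)·(4)·(-2)] = 27/28
L_3(2) = (6)·(3)·(-1)/[(9)·(6)·(2)] = -1/6
Sum: 3·(-1/21) + (-8)·(1/4) + (-6)·(27/28) + 0 = -111/14

-111/14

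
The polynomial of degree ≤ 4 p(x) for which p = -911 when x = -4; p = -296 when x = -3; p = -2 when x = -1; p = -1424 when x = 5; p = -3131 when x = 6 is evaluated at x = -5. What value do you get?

-2174

Evaluate each Lagrange basis at x = -5:
L_0(-5) = (-2)·(-4)·(-10)·(-11)/[(-1)·(-3)·(-9)·(-10)] = 88/27
L_1(-5) = (-1)·(-4)·(-10)·(-11)/[(1)·(-2)·(-8)·(-9)] = -55/18
L_2(-5) = (-1)·(-2)·(-10)·(-11)/[(3)·(2)·(-6)·(-7)] = 55/63
L_3(-5) = (-1)·(-2)·(-4)·(-11)/[(9)·(8)·(6)·(-1)] = -11/54
L_4(-5) = (-1)·(-2)·(-4)·(-10)/[(10)·(9)·(7)·(1)] = 8/63
Sum: (-911)·(88/27) + (-296)·(-55/18) + (-2)·(55/63) + (-1424)·(-11/54) + (-3131)·(8/63) = -2174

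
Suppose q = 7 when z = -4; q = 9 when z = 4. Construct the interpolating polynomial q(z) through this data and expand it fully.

q(z) = (1/4)z + 8

Build the Lagrange basis polynomials:
L_0(z) = (z - 4) / [-8] = -(1/8)z + 1/2
L_1(z) = (z + 4) / [8] = (1/8)z + 1/2
q(z) = 7·L_0 + 9·L_1
  7·L_0(z) = -(7/8)z + 7/2
  9·L_1(z) = (9/8)z + 9/2
Adding term by term: (1/4)z + 8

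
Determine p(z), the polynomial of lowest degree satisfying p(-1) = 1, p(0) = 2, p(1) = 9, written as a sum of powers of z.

Newton's divided differences:
p[-1,0] = (2 - 1) / (0 - (-1)) = 1
p[0,1] = (9 - 2) / (1 - 0) = 7
p[-1,0,1] = (7 - 1) / (1 - (-1)) = 3
p(z) = 1 + 1·(z + 1) + 3·(z + 1)z
Expanding: p(z) = 3z^2 + 4z + 2

p(z) = 3z^2 + 4z + 2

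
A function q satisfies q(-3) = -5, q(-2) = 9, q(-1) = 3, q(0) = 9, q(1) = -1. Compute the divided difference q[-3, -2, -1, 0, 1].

q[-3,-2] = (9 - (-5)) / (-2 - (-3)) = 14
q[-2,-1] = (3 - 9) / (-1 - (-2)) = -6
q[-1,0] = (9 - 3) / (0 - (-1)) = 6
q[0,1] = (-1 - 9) / (1 - 0) = -10
q[-3,-2,-1] = (-6 - 14) / (-1 - (-3)) = -10
q[-2,-1,0] = (6 - (-6)) / (0 - (-2)) = 6
q[-1,0,1] = (-10 - 6) / (1 - (-1)) = -8
q[-3,-2,-1,0] = (6 - (-10)) / (0 - (-3)) = 16/3
q[-2,-1,0,1] = (-8 - 6) / (1 - (-2)) = -14/3
q[-3,-2,-1,0,1] = (-14/3 - 16/3) / (1 - (-3)) = -5/2

-5/2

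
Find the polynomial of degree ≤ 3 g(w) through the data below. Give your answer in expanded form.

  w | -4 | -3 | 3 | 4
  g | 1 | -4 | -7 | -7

g(w) = -(1/14)w^3 + (5/14)w^2 + (1/7)w - 61/7

L_0(w) = (w + 3)(w - 3)(w - 4) / [-56] = -(1/56)w^3 + (1/14)w^2 + (9/56)w - 9/14
L_1(w) = (w + 4)(w - 3)(w - 4) / [42] = (1/42)w^3 - (1/14)w^2 - (8/21)w + 8/7
L_2(w) = (w + 4)(w + 3)(w - 4) / [-42] = -(1/42)w^3 - (1/14)w^2 + (8/21)w + 8/7
L_3(w) = (w + 4)(w + 3)(w - 3) / [56] = (1/56)w^3 + (1/14)w^2 - (9/56)w - 9/14
g(w) = 1·L_0 + (-4)·L_1 + (-7)·L_2 + (-7)·L_3
  1·L_0(w) = -(1/56)w^3 + (1/14)w^2 + (9/56)w - 9/14
  (-4)·L_1(w) = -(2/21)w^3 + (2/7)w^2 + (32/21)w - 32/7
  (-7)·L_2(w) = (1/6)w^3 + (1/2)w^2 - (8/3)w - 8
  (-7)·L_3(w) = -(1/8)w^3 - (1/2)w^2 + (9/8)w + 9/2
Adding term by term: -(1/14)w^3 + (5/14)w^2 + (1/7)w - 61/7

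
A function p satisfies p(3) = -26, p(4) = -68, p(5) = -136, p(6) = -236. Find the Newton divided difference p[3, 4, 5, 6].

p[3,4] = (-68 - (-26)) / (4 - 3) = -42
p[4,5] = (-136 - (-68)) / (5 - 4) = -68
p[5,6] = (-236 - (-136)) / (6 - 5) = -100
p[3,4,5] = (-68 - (-42)) / (5 - 3) = -13
p[4,5,6] = (-100 - (-68)) / (6 - 4) = -16
p[3,4,5,6] = (-16 - (-13)) / (6 - 3) = -1

-1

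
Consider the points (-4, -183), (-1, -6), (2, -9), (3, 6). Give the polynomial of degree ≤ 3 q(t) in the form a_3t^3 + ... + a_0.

q(t) = 2t^3 - 4t^2 - 3t - 3

Newton's divided differences:
q[-4,-1] = (-6 - (-183)) / (-1 - (-4)) = 59
q[-1,2] = (-9 - (-6)) / (2 - (-1)) = -1
q[2,3] = (6 - (-9)) / (3 - 2) = 15
q[-4,-1,2] = (-1 - 59) / (2 - (-4)) = -10
q[-1,2,3] = (15 - (-1)) / (3 - (-1)) = 4
q[-4,-1,2,3] = (4 - (-10)) / (3 - (-4)) = 2
q(t) = -183 + 59·(t + 4) + (-10)·(t + 4)(t + 1) + 2·(t + 4)(t + 1)(t - 2)
Expanding: q(t) = 2t^3 - 4t^2 - 3t - 3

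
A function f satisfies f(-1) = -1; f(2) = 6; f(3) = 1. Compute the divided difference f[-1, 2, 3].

-11/6

f[-1,2] = (6 - (-1)) / (2 - (-1)) = 7/3
f[2,3] = (1 - 6) / (3 - 2) = -5
f[-1,2,3] = (-5 - 7/3) / (3 - (-1)) = -11/6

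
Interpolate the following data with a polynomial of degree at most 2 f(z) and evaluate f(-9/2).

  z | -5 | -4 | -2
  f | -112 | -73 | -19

L_0(-9/2) = (-1/2)·(-5/2)/[(-1)·(-3)] = 5/12
L_1(-9/2) = (1/2)·(-5/2)/[(1)·(-2)] = 5/8
L_2(-9/2) = (1/2)·(-1/2)/[(3)·(2)] = -1/24
Sum: (-112)·(5/12) + (-73)·(5/8) + (-19)·(-1/24) = -183/2

-183/2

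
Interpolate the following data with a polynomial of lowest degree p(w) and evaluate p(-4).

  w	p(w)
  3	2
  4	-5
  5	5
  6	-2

3383

L_0(-4) = (-8)·(-9)·(-10)/[(-1)·(-2)·(-3)] = 120
L_1(-4) = (-7)·(-9)·(-10)/[(1)·(-1)·(-2)] = -315
L_2(-4) = (-7)·(-8)·(-10)/[(2)·(1)·(-1)] = 280
L_3(-4) = (-7)·(-8)·(-9)/[(3)·(2)·(1)] = -84
Sum: 2·(120) + (-5)·(-315) + 5·(280) + (-2)·(-84) = 3383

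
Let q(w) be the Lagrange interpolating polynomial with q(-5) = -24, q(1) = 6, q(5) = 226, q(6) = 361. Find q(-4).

L_0(-4) = (-5)·(-9)·(-10)/[(-6)·(-10)·(-11)] = 15/22
L_1(-4) = (1)·(-9)·(-10)/[(6)·(-4)·(-5)] = 3/4
L_2(-4) = (1)·(-5)·(-10)/[(10)·(4)·(-1)] = -5/4
L_3(-4) = (1)·(-5)·(-9)/[(11)·(5)·(1)] = 9/11
Sum: (-24)·(15/22) + 6·(3/4) + 226·(-5/4) + 361·(9/11) = 1

1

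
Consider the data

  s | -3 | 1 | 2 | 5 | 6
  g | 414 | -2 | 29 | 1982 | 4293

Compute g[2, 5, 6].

g[2,5] = (1982 - 29) / (5 - 2) = 651
g[5,6] = (4293 - 1982) / (6 - 5) = 2311
g[2,5,6] = (2311 - 651) / (6 - 2) = 415

415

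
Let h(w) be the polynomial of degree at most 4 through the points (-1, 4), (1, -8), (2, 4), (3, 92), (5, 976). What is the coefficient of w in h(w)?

-4

Build the Lagrange basis polynomials:
L_0(w) = (w - 1)(w - 2)(w - 3)(w - 5) / [144] = (1/144)w^4 - (11/144)w^3 + (41/144)w^2 - (61/144)w + 5/24
L_1(w) = (w + 1)(w - 2)(w - 3)(w - 5) / [-16] = -(1/16)w^4 + (9/16)w^3 - (21/16)w^2 - (1/16)w + 15/8
L_2(w) = (w + 1)(w - 1)(w - 3)(w - 5) / [9] = (1/9)w^4 - (8/9)w^3 + (14/9)w^2 + (8/9)w - 5/3
L_3(w) = (w + 1)(w - 1)(w - 2)(w - 5) / [-16] = -(1/16)w^4 + (7/16)w^3 - (9/16)w^2 - (7/16)w + 5/8
L_4(w) = (w + 1)(w - 1)(w - 2)(w - 3) / [144] = (1/144)w^4 - (5/144)w^3 + (5/144)w^2 + (5/144)w - 1/24
h(w) = 4·L_0 + (-8)·L_1 + 4·L_2 + 92·L_3 + 976·L_4
Only the coefficient of w is needed; take it from each L_i and combine:
4·(-61/144) + (-8)·(-1/16) + 4·(8/9) + 92·(-7/16) + 976·(5/144) = -4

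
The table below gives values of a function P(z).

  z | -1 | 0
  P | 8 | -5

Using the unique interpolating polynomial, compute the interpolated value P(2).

Evaluate each Lagrange basis at z = 2:
L_0(2) = (2)/[(-1)] = -2
L_1(2) = (3)/[(1)] = 3
Sum: 8·(-2) + (-5)·(3) = -31

-31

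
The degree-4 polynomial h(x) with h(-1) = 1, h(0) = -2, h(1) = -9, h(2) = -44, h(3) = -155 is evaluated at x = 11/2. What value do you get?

Evaluate each Lagrange basis at x = 11/2:
L_0(11/2) = (11/2)·(9/2)·(7/2)·(5/2)/[(-1)·(-2)·(-3)·(-4)] = 1155/128
L_1(11/2) = (13/2)·(9/2)·(7/2)·(5/2)/[(1)·(-1)·(-2)·(-3)] = -1365/32
L_2(11/2) = (13/2)·(11/2)·(7/2)·(5/2)/[(2)·(1)·(-1)·(-2)] = 5005/64
L_3(11/2) = (13/2)·(11/2)·(9/2)·(5/2)/[(3)·(2)·(1)·(-1)] = -2145/32
L_4(11/2) = (13/2)·(11/2)·(9/2)·(7/2)/[(4)·(3)·(2)·(1)] = 3003/128
Sum: 1·(1155/128) + (-2)·(-1365/32) + (-9)·(5005/64) + (-44)·(-2145/32) + (-155)·(3003/128) = -20745/16

-20745/16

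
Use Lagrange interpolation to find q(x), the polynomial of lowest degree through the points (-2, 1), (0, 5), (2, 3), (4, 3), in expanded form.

q(x) = (1/6)x^3 - (3/4)x^2 - (1/6)x + 5

L_0(x) = x(x - 2)(x - 4) / [-48] = -(1/48)x^3 + (1/8)x^2 - (1/6)x
L_1(x) = (x + 2)(x - 2)(x - 4) / [16] = (1/16)x^3 - (1/4)x^2 - (1/4)x + 1
L_2(x) = (x + 2)x(x - 4) / [-16] = -(1/16)x^3 + (1/8)x^2 + (1/2)x
L_3(x) = (x + 2)x(x - 2) / [48] = (1/48)x^3 - (1/12)x
q(x) = 1·L_0 + 5·L_1 + 3·L_2 + 3·L_3
  1·L_0(x) = -(1/48)x^3 + (1/8)x^2 - (1/6)x
  5·L_1(x) = (5/16)x^3 - (5/4)x^2 - (5/4)x + 5
  3·L_2(x) = -(3/16)x^3 + (3/8)x^2 + (3/2)x
  3·L_3(x) = (1/16)x^3 - (1/4)x
Adding term by term: (1/6)x^3 - (3/4)x^2 - (1/6)x + 5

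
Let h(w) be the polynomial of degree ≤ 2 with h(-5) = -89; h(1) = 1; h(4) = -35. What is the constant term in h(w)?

L_0(w) = (w - 1)(w - 4) / [54] = (1/54)w^2 - (5/54)w + 2/27
L_1(w) = (w + 5)(w - 4) / [-18] = -(1/18)w^2 - (1/18)w + 10/9
L_2(w) = (w + 5)(w - 1) / [27] = (1/27)w^2 + (4/27)w - 5/27
h(w) = (-89)·L_0 + 1·L_1 + (-35)·L_2
Only the constant term is needed; take it from each L_i and combine:
(-89)·(2/27) + 1·(10/9) + (-35)·(-5/27) = 1

1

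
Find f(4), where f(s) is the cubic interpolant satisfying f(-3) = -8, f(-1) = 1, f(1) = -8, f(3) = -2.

271/16

L_0(4) = (5)·(3)·(1)/[(-2)·(-4)·(-6)] = -5/16
L_1(4) = (7)·(3)·(1)/[(2)·(-2)·(-4)] = 21/16
L_2(4) = (7)·(5)·(1)/[(4)·(2)·(-2)] = -35/16
L_3(4) = (7)·(5)·(3)/[(6)·(4)·(2)] = 35/16
Sum: (-8)·(-5/16) + 1·(21/16) + (-8)·(-35/16) + (-2)·(35/16) = 271/16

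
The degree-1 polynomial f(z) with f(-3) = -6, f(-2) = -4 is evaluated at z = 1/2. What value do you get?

L_0(1/2) = (5/2)/[(-1)] = -5/2
L_1(1/2) = (7/2)/[(1)] = 7/2
Sum: (-6)·(-5/2) + (-4)·(7/2) = 1

1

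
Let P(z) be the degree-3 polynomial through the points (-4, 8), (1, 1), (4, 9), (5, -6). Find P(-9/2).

Evaluate each Lagrange basis at z = -9/2:
L_0(-9/2) = (-11/2)·(-17/2)·(-19/2)/[(-5)·(-8)·(-9)] = 3553/2880
L_1(-9/2) = (-1/2)·(-17/2)·(-19/2)/[(5)·(-3)·(-4)] = -323/480
L_2(-9/2) = (-1/2)·(-11/2)·(-19/2)/[(8)·(3)·(-1)] = 209/192
L_3(-9/2) = (-1/2)·(-11/2)·(-17/2)/[(9)·(4)·(1)] = -187/288
Sum: 8·(3553/2880) + 1·(-323/480) + 9·(209/192) + (-6)·(-187/288) = 65921/2880

65921/2880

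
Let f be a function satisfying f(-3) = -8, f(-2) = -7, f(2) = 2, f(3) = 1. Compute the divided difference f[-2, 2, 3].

-13/20

f[-2,2] = (2 - (-7)) / (2 - (-2)) = 9/4
f[2,3] = (1 - 2) / (3 - 2) = -1
f[-2,2,3] = (-1 - 9/4) / (3 - (-2)) = -13/20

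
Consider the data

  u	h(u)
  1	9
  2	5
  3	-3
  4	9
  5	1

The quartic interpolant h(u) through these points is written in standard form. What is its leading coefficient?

-8/3

L_0(u) = (u - 2)(u - 3)(u - 4)(u - 5) / [24] = (1/24)u^4 - (7/12)u^3 + (71/24)u^2 - (77/12)u + 5
L_1(u) = (u - 1)(u - 3)(u - 4)(u - 5) / [-6] = -(1/6)u^4 + (13/6)u^3 - (59/6)u^2 + (107/6)u - 10
L_2(u) = (u - 1)(u - 2)(u - 4)(u - 5) / [4] = (1/4)u^4 - 3u^3 + (49/4)u^2 - (39/2)u + 10
L_3(u) = (u - 1)(u - 2)(u - 3)(u - 5) / [-6] = -(1/6)u^4 + (11/6)u^3 - (41/6)u^2 + (61/6)u - 5
L_4(u) = (u - 1)(u - 2)(u - 3)(u - 4) / [24] = (1/24)u^4 - (5/12)u^3 + (35/24)u^2 - (25/12)u + 1
h(u) = 9·L_0 + 5·L_1 + (-3)·L_2 + 9·L_3 + 1·L_4
Only the coefficient of u^4 is needed; take it from each L_i and combine:
9·(1/24) + 5·(-1/6) + (-3)·(1/4) + 9·(-1/6) + 1·(1/24) = -8/3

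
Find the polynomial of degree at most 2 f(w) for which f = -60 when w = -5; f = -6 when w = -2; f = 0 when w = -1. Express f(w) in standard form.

L_0(w) = (w + 2)(w + 1) / [12] = (1/12)w^2 + (1/4)w + 1/6
L_1(w) = (w + 5)(w + 1) / [-3] = -(1/3)w^2 - 2w - 5/3
L_2(w) = (w + 5)(w + 2) / [4] = (1/4)w^2 + (7/4)w + 5/2
f(w) = (-60)·L_0 + (-6)·L_1 + 0·L_2
  (-60)·L_0(w) = -5w^2 - 15w - 10
  (-6)·L_1(w) = 2w^2 + 12w + 10
  0·L_2(w) = 0
Adding term by term: -3w^2 - 3w

f(w) = -3w^2 - 3w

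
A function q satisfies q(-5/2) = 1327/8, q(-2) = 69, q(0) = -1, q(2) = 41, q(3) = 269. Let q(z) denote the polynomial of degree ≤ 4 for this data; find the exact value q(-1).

Evaluate each Lagrange basis at z = -1:
L_0(-1) = (1)·(-1)·(-3)·(-4)/[(-1/2)·(-5/2)·(-9/2)·(-11/2)] = -64/165
L_1(-1) = (3/2)·(-1)·(-3)·(-4)/[(1/2)·(-2)·(-4)·(-5)] = 9/10
L_2(-1) = (3/2)·(1)·(-3)·(-4)/[(5/2)·(2)·(-2)·(-3)] = 3/5
L_3(-1) = (3/2)·(1)·(-1)·(-4)/[(9/2)·(4)·(2)·(-1)] = -1/6
L_4(-1) = (3/2)·(1)·(-1)·(-3)/[(11/2)·(5)·(3)·(1)] = 3/55
Sum: 1327/8·(-64/165) + 69·(9/10) + (-1)·(3/5) + 41·(-1/6) + 269·(3/55) = 5

5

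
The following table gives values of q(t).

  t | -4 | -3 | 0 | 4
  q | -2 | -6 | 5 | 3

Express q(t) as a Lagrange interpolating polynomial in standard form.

q(t) = -(211/672)t^3 - (9/32)t^2 + (949/168)t + 5

Build the Lagrange basis polynomials:
L_0(t) = (t + 3)t(t - 4) / [-32] = -(1/32)t^3 + (1/32)t^2 + (3/8)t
L_1(t) = (t + 4)t(t - 4) / [21] = (1/21)t^3 - (16/21)t
L_2(t) = (t + 4)(t + 3)(t - 4) / [-48] = -(1/48)t^3 - (1/16)t^2 + (1/3)t + 1
L_3(t) = (t + 4)(t + 3)t / [224] = (1/224)t^3 + (1/32)t^2 + (3/56)t
q(t) = (-2)·L_0 + (-6)·L_1 + 5·L_2 + 3·L_3
  (-2)·L_0(t) = (1/16)t^3 - (1/16)t^2 - (3/4)t
  (-6)·L_1(t) = -(2/7)t^3 + (32/7)t
  5·L_2(t) = -(5/48)t^3 - (5/16)t^2 + (5/3)t + 5
  3·L_3(t) = (3/224)t^3 + (3/32)t^2 + (9/56)t
Adding term by term: -(211/672)t^3 - (9/32)t^2 + (949/168)t + 5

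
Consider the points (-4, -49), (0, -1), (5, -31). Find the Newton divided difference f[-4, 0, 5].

-2

f[-4,0] = (-1 - (-49)) / (0 - (-4)) = 12
f[0,5] = (-31 - (-1)) / (5 - 0) = -6
f[-4,0,5] = (-6 - 12) / (5 - (-4)) = -2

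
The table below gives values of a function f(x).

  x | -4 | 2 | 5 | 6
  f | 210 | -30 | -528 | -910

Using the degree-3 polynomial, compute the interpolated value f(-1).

Evaluate each Lagrange basis at x = -1:
L_0(-1) = (-3)·(-6)·(-7)/[(-6)·(-9)·(-10)] = 7/30
L_1(-1) = (3)·(-6)·(-7)/[(6)·(-3)·(-4)] = 7/4
L_2(-1) = (3)·(-3)·(-7)/[(9)·(3)·(-1)] = -7/3
L_3(-1) = (3)·(-3)·(-6)/[(10)·(4)·(1)] = 27/20
Sum: 210·(7/30) + (-30)·(7/4) + (-528)·(-7/3) + (-910)·(27/20) = 0

0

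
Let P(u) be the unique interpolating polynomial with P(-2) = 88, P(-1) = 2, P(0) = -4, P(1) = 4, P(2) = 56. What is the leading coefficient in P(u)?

L_0(u) = (u + 1)u(u - 1)(u - 2) / [24] = (1/24)u^4 - (1/12)u^3 - (1/24)u^2 + (1/12)u
L_1(u) = (u + 2)u(u - 1)(u - 2) / [-6] = -(1/6)u^4 + (1/6)u^3 + (2/3)u^2 - (2/3)u
L_2(u) = (u + 2)(u + 1)(u - 1)(u - 2) / [4] = (1/4)u^4 - (5/4)u^2 + 1
L_3(u) = (u + 2)(u + 1)u(u - 2) / [-6] = -(1/6)u^4 - (1/6)u^3 + (2/3)u^2 + (2/3)u
L_4(u) = (u + 2)(u + 1)u(u - 1) / [24] = (1/24)u^4 + (1/12)u^3 - (1/24)u^2 - (1/12)u
P(u) = 88·L_0 + 2·L_1 + (-4)·L_2 + 4·L_3 + 56·L_4
Only the coefficient of u^4 is needed; take it from each L_i and combine:
88·(1/24) + 2·(-1/6) + (-4)·(1/4) + 4·(-1/6) + 56·(1/24) = 4

4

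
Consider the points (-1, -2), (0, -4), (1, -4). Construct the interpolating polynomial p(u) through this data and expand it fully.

p(u) = u^2 - u - 4

Newton's divided differences:
p[-1,0] = (-4 - (-2)) / (0 - (-1)) = -2
p[0,1] = (-4 - (-4)) / (1 - 0) = 0
p[-1,0,1] = (0 - (-2)) / (1 - (-1)) = 1
p(u) = -2 + (-2)·(u + 1) + 1·(u + 1)u
Expanding: p(u) = u^2 - u - 4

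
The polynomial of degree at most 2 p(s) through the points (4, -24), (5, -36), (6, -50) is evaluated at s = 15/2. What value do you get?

-299/4

Using Newton's divided-difference form:
p[4,5] = (-36 - (-24)) / (5 - 4) = -12
p[5,6] = (-50 - (-36)) / (6 - 5) = -14
p[4,5,6] = (-14 - (-12)) / (6 - 4) = -1
p(15/2) = -24 + (-12)·(7/2) + (-1)·(7/2)·(5/2) = -299/4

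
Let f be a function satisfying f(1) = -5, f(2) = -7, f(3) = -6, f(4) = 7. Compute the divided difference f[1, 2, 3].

f[1,2] = (-7 - (-5)) / (2 - 1) = -2
f[2,3] = (-6 - (-7)) / (3 - 2) = 1
f[1,2,3] = (1 - (-2)) / (3 - 1) = 3/2

3/2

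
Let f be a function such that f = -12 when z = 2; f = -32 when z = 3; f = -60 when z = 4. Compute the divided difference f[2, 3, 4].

f[2,3] = (-32 - (-12)) / (3 - 2) = -20
f[3,4] = (-60 - (-32)) / (4 - 3) = -28
f[2,3,4] = (-28 - (-20)) / (4 - 2) = -4

-4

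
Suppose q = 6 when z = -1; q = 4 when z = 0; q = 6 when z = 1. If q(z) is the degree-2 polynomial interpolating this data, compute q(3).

Evaluate each Lagrange basis at z = 3:
L_0(3) = (3)·(2)/[(-1)·(-2)] = 3
L_1(3) = (4)·(2)/[(1)·(-1)] = -8
L_2(3) = (4)·(3)/[(2)·(1)] = 6
Sum: 6·(3) + 4·(-8) + 6·(6) = 22

22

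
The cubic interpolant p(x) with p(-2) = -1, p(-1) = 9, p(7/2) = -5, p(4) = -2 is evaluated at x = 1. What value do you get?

L_0(1) = (2)·(-5/2)·(-3)/[(-1)·(-11/2)·(-6)] = -5/11
L_1(1) = (3)·(-5/2)·(-3)/[(1)·(-9/2)·(-5)] = 1
L_2(1) = (3)·(2)·(-3)/[(11/2)·(9/2)·(-1/2)] = 16/11
L_3(1) = (3)·(2)·(-5/2)/[(6)·(5)·(1/2)] = -1
Sum: (-1)·(-5/11) + 9·(1) + (-5)·(16/11) + (-2)·(-1) = 46/11

46/11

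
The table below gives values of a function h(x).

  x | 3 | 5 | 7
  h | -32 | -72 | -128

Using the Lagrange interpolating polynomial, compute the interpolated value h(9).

-200

L_0(9) = (4)·(2)/[(-2)·(-4)] = 1
L_1(9) = (6)·(2)/[(2)·(-2)] = -3
L_2(9) = (6)·(4)/[(4)·(2)] = 3
Sum: (-32)·(1) + (-72)·(-3) + (-128)·(3) = -200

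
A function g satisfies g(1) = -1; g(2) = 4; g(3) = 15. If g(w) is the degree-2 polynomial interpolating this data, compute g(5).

Using Newton's divided-difference form:
g[1,2] = (4 - (-1)) / (2 - 1) = 5
g[2,3] = (15 - 4) / (3 - 2) = 11
g[1,2,3] = (11 - 5) / (3 - 1) = 3
g(5) = -1 + 5·(4) + 3·(4)·(3) = 55

55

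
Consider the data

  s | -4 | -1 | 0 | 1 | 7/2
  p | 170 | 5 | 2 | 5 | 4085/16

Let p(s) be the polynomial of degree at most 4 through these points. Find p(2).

38

Using Newton's divided-difference form:
p[-4,-1] = (5 - 170) / (-1 - (-4)) = -55
p[-1,0] = (2 - 5) / (0 - (-1)) = -3
p[0,1] = (5 - 2) / (1 - 0) = 3
p[1,7/2] = (4085/16 - 5) / (7/2 - 1) = 801/8
p[-4,-1,0] = (-3 - (-55)) / (0 - (-4)) = 13
p[-1,0,1] = (3 - (-3)) / (1 - (-1)) = 3
p[0,1,7/2] = (801/8 - 3) / (7/2 - 0) = 111/4
p[-4,-1,0,1] = (3 - 13) / (1 - (-4)) = -2
p[-1,0,1,7/2] = (111/4 - 3) / (7/2 - (-1)) = 11/2
p[-4,-1,0,1,7/2] = (11/2 - (-2)) / (7/2 - (-4)) = 1
p(2) = 170 + (-55)·(6) + 13·(6)·(3) + (-2)·(6)·(3)·(2) + 1·(6)·(3)·(2)·(1) = 38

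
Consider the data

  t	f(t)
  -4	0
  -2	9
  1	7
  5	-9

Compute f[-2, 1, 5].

-10/21

f[-2,1] = (7 - 9) / (1 - (-2)) = -2/3
f[1,5] = (-9 - 7) / (5 - 1) = -4
f[-2,1,5] = (-4 - (-2/3)) / (5 - (-2)) = -10/21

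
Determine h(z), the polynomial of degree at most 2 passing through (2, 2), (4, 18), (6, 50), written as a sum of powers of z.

Build the Lagrange basis polynomials:
L_0(z) = (z - 4)(z - 6) / [8] = (1/8)z^2 - (5/4)z + 3
L_1(z) = (z - 2)(z - 6) / [-4] = -(1/4)z^2 + 2z - 3
L_2(z) = (z - 2)(z - 4) / [8] = (1/8)z^2 - (3/4)z + 1
h(z) = 2·L_0 + 18·L_1 + 50·L_2
  2·L_0(z) = (1/4)z^2 - (5/2)z + 6
  18·L_1(z) = -(9/2)z^2 + 36z - 54
  50·L_2(z) = (25/4)z^2 - (75/2)z + 50
Adding term by term: 2z^2 - 4z + 2

h(z) = 2z^2 - 4z + 2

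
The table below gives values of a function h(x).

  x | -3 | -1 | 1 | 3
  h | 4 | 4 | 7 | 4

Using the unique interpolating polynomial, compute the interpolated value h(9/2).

L_0(9/2) = (11/2)·(7/2)·(3/2)/[(-2)·(-4)·(-6)] = -77/128
L_1(9/2) = (15/2)·(7/2)·(3/2)/[(2)·(-2)·(-4)] = 315/128
L_2(9/2) = (15/2)·(11/2)·(3/2)/[(4)·(2)·(-2)] = -495/128
L_3(9/2) = (15/2)·(11/2)·(7/2)/[(6)·(4)·(2)] = 385/128
Sum: 4·(-77/128) + 4·(315/128) + 7·(-495/128) + 4·(385/128) = -973/128

-973/128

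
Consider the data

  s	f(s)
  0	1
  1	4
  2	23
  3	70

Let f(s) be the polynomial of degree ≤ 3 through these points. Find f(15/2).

Using Newton's divided-difference form:
f[0,1] = (4 - 1) / (1 - 0) = 3
f[1,2] = (23 - 4) / (2 - 1) = 19
f[2,3] = (70 - 23) / (3 - 2) = 47
f[0,1,2] = (19 - 3) / (2 - 0) = 8
f[1,2,3] = (47 - 19) / (3 - 1) = 14
f[0,1,2,3] = (14 - 8) / (3 - 0) = 2
f(15/2) = 1 + 3·(15/2) + 8·(15/2)·(13/2) + 2·(15/2)·(13/2)·(11/2) = 3799/4

3799/4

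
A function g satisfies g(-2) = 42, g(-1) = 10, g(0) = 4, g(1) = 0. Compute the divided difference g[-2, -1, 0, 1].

-4

g[-2,-1] = (10 - 42) / (-1 - (-2)) = -32
g[-1,0] = (4 - 10) / (0 - (-1)) = -6
g[0,1] = (0 - 4) / (1 - 0) = -4
g[-2,-1,0] = (-6 - (-32)) / (0 - (-2)) = 13
g[-1,0,1] = (-4 - (-6)) / (1 - (-1)) = 1
g[-2,-1,0,1] = (1 - 13) / (1 - (-2)) = -4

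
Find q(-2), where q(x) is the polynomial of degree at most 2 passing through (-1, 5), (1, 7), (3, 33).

Using Newton's divided-difference form:
q[-1,1] = (7 - 5) / (1 - (-1)) = 1
q[1,3] = (33 - 7) / (3 - 1) = 13
q[-1,1,3] = (13 - 1) / (3 - (-1)) = 3
q(-2) = 5 + 1·(-1) + 3·(-1)·(-3) = 13

13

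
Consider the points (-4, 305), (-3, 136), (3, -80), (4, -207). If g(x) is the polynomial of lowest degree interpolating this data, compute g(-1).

Evaluate each Lagrange basis at x = -1:
L_0(-1) = (2)·(-4)·(-5)/[(-1)·(-7)·(-8)] = -5/7
L_1(-1) = (3)·(-4)·(-5)/[(1)·(-6)·(-7)] = 10/7
L_2(-1) = (3)·(2)·(-5)/[(7)·(6)·(-1)] = 5/7
L_3(-1) = (3)·(2)·(-4)/[(8)·(7)·(1)] = -3/7
Sum: 305·(-5/7) + 136·(10/7) + (-80)·(5/7) + (-207)·(-3/7) = 8

8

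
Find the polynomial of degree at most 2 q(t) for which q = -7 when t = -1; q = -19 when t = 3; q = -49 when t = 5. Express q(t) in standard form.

L_0(t) = (t - 3)(t - 5) / [24] = (1/24)t^2 - (1/3)t + 5/8
L_1(t) = (t + 1)(t - 5) / [-8] = -(1/8)t^2 + (1/2)t + 5/8
L_2(t) = (t + 1)(t - 3) / [12] = (1/12)t^2 - (1/6)t - 1/4
q(t) = (-7)·L_0 + (-19)·L_1 + (-49)·L_2
  (-7)·L_0(t) = -(7/24)t^2 + (7/3)t - 35/8
  (-19)·L_1(t) = (19/8)t^2 - (19/2)t - 95/8
  (-49)·L_2(t) = -(49/12)t^2 + (49/6)t + 49/4
Adding term by term: -2t^2 + t - 4

q(t) = -2t^2 + t - 4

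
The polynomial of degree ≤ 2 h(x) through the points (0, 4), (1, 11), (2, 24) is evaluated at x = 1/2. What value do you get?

27/4

Evaluate each Lagrange basis at x = 1/2:
L_0(1/2) = (-1/2)·(-3/2)/[(-1)·(-2)] = 3/8
L_1(1/2) = (1/2)·(-3/2)/[(1)·(-1)] = 3/4
L_2(1/2) = (1/2)·(-1/2)/[(2)·(1)] = -1/8
Sum: 4·(3/8) + 11·(3/4) + 24·(-1/8) = 27/4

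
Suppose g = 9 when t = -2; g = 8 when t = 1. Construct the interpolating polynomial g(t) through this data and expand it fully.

L_0(t) = (t - 1) / [-3] = -(1/3)t + 1/3
L_1(t) = (t + 2) / [3] = (1/3)t + 2/3
g(t) = 9·L_0 + 8·L_1
  9·L_0(t) = -3t + 3
  8·L_1(t) = (8/3)t + 16/3
Adding term by term: -(1/3)t + 25/3

g(t) = -(1/3)t + 25/3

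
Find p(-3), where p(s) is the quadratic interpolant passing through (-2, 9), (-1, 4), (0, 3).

18

Using Newton's divided-difference form:
p[-2,-1] = (4 - 9) / (-1 - (-2)) = -5
p[-1,0] = (3 - 4) / (0 - (-1)) = -1
p[-2,-1,0] = (-1 - (-5)) / (0 - (-2)) = 2
p(-3) = 9 + (-5)·(-1) + 2·(-1)·(-2) = 18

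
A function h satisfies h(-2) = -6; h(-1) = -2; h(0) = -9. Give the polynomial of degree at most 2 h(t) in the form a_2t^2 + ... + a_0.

h(t) = -(11/2)t^2 - (25/2)t - 9

Newton's divided differences:
h[-2,-1] = (-2 - (-6)) / (-1 - (-2)) = 4
h[-1,0] = (-9 - (-2)) / (0 - (-1)) = -7
h[-2,-1,0] = (-7 - 4) / (0 - (-2)) = -11/2
h(t) = -6 + 4·(t + 2) + (-11/2)·(t + 2)(t + 1)
Expanding: h(t) = -(11/2)t^2 - (25/2)t - 9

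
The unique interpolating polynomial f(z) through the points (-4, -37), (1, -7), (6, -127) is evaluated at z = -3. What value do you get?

-19

Evaluate each Lagrange basis at z = -3:
L_0(-3) = (-4)·(-9)/[(-5)·(-10)] = 18/25
L_1(-3) = (1)·(-9)/[(5)·(-5)] = 9/25
L_2(-3) = (1)·(-4)/[(10)·(5)] = -2/25
Sum: (-37)·(18/25) + (-7)·(9/25) + (-127)·(-2/25) = -19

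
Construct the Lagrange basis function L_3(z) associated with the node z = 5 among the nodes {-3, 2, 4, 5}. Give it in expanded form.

L_3(z) = (z + 3)(z - 2)(z - 4) / [(8)·(3)·(1)]
       = (z^3 - 3z^2 - 10z + 24) / (24)

L_3(z) = (1/24)z^3 - (1/8)z^2 - (5/12)z + 1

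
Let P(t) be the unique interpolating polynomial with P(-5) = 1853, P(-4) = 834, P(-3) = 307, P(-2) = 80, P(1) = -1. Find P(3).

85

Evaluate each Lagrange basis at t = 3:
L_0(3) = (7)·(6)·(5)·(2)/[(-1)·(-2)·(-3)·(-6)] = 35/3
L_1(3) = (8)·(6)·(5)·(2)/[(1)·(-1)·(-2)·(-5)] = -48
L_2(3) = (8)·(7)·(5)·(2)/[(2)·(1)·(-1)·(-4)] = 70
L_3(3) = (8)·(7)·(6)·(2)/[(3)·(2)·(1)·(-3)] = -112/3
L_4(3) = (8)·(7)·(6)·(5)/[(6)·(5)·(4)·(3)] = 14/3
Sum: 1853·(35/3) + 834·(-48) + 307·(70) + 80·(-112/3) + (-1)·(14/3) = 85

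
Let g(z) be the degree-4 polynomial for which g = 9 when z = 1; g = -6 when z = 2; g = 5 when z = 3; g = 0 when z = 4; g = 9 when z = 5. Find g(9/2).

-31/16

L_0(9/2) = (5/2)·(3/2)·(1/2)·(-1/2)/[(-1)·(-2)·(-3)·(-4)] = -5/128
L_1(9/2) = (7/2)·(3/2)·(1/2)·(-1/2)/[(1)·(-1)·(-2)·(-3)] = 7/32
L_2(9/2) = (7/2)·(5/2)·(1/2)·(-1/2)/[(2)·(1)·(-1)·(-2)] = -35/64
L_3(9/2) = (7/2)·(5/2)·(3/2)·(-1/2)/[(3)·(2)·(1)·(-1)] = 35/32
L_4(9/2) = (7/2)·(5/2)·(3/2)·(1/2)/[(4)·(3)·(2)·(1)] = 35/128
Sum: 9·(-5/128) + (-6)·(7/32) + 5·(-35/64) + 0 + 9·(35/128) = -31/16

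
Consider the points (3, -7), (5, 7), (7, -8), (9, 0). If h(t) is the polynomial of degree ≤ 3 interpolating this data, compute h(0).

Using Newton's divided-difference form:
h[3,5] = (7 - (-7)) / (5 - 3) = 7
h[5,7] = (-8 - 7) / (7 - 5) = -15/2
h[7,9] = (0 - (-8)) / (9 - 7) = 4
h[3,5,7] = (-15/2 - 7) / (7 - 3) = -29/8
h[5,7,9] = (4 - (-15/2)) / (9 - 5) = 23/8
h[3,5,7,9] = (23/8 - (-29/8)) / (9 - 3) = 13/12
h(0) = -7 + 7·(-3) + (-29/8)·(-3)·(-5) + (13/12)·(-3)·(-5)·(-7) = -1569/8

-1569/8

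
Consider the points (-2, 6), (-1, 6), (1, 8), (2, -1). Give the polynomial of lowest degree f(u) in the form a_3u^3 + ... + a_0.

Newton's divided differences:
f[-2,-1] = (6 - 6) / (-1 - (-2)) = 0
f[-1,1] = (8 - 6) / (1 - (-1)) = 1
f[1,2] = (-1 - 8) / (2 - 1) = -9
f[-2,-1,1] = (1 - 0) / (1 - (-2)) = 1/3
f[-1,1,2] = (-9 - 1) / (2 - (-1)) = -10/3
f[-2,-1,1,2] = (-10/3 - 1/3) / (2 - (-2)) = -11/12
f(u) = 6 + (1/3)·(u + 2)(u + 1) + (-11/12)·(u + 2)(u + 1)(u - 1)
Expanding: f(u) = -(11/12)u^3 - (3/2)u^2 + (23/12)u + 17/2

f(u) = -(11/12)u^3 - (3/2)u^2 + (23/12)u + 17/2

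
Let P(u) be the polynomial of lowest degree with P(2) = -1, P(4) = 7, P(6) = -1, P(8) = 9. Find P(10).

L_0(10) = (6)·(4)·(2)/[(-2)·(-4)·(-6)] = -1
L_1(10) = (8)·(4)·(2)/[(2)·(-2)·(-4)] = 4
L_2(10) = (8)·(6)·(2)/[(4)·(2)·(-2)] = -6
L_3(10) = (8)·(6)·(4)/[(6)·(4)·(2)] = 4
Sum: (-1)·(-1) + 7·(4) + (-1)·(-6) + 9·(4) = 71

71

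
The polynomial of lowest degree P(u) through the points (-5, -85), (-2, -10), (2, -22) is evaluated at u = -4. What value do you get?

L_0(-4) = (-2)·(-6)/[(-3)·(-7)] = 4/7
L_1(-4) = (1)·(-6)/[(3)·(-4)] = 1/2
L_2(-4) = (1)·(-2)/[(7)·(4)] = -1/14
Sum: (-85)·(4/7) + (-10)·(1/2) + (-22)·(-1/14) = -52

-52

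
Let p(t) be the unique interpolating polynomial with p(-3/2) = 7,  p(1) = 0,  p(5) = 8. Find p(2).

L_0(2) = (1)·(-3)/[(-5/2)·(-13/2)] = -12/65
L_1(2) = (7/2)·(-3)/[(5/2)·(-4)] = 21/20
L_2(2) = (7/2)·(1)/[(13/2)·(4)] = 7/52
Sum: 7·(-12/65) + 0 + 8·(7/52) = -14/65

-14/65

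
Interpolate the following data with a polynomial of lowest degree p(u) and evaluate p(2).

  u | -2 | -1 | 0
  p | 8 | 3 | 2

12

Evaluate each Lagrange basis at u = 2:
L_0(2) = (3)·(2)/[(-1)·(-2)] = 3
L_1(2) = (4)·(2)/[(1)·(-1)] = -8
L_2(2) = (4)·(3)/[(2)·(1)] = 6
Sum: 8·(3) + 3·(-8) + 2·(6) = 12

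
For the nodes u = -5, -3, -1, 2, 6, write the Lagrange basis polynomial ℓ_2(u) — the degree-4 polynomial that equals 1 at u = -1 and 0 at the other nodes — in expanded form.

ℓ_2(u) = (u + 5)(u + 3)(u - 2)(u - 6) / [(4)·(2)·(-3)·(-7)]
       = (u^4 - 37u^2 - 24u + 180) / (168)

ℓ_2(u) = (1/168)u^4 - (37/168)u^2 - (1/7)u + 15/14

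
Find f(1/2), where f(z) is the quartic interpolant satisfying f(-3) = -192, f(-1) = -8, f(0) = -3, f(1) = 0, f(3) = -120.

Using Newton's divided-difference form:
f[-3,-1] = (-8 - (-192)) / (-1 - (-3)) = 92
f[-1,0] = (-3 - (-8)) / (0 - (-1)) = 5
f[0,1] = (0 - (-3)) / (1 - 0) = 3
f[1,3] = (-120 - 0) / (3 - 1) = -60
f[-3,-1,0] = (5 - 92) / (0 - (-3)) = -29
f[-1,0,1] = (3 - 5) / (1 - (-1)) = -1
f[0,1,3] = (-60 - 3) / (3 - 0) = -21
f[-3,-1,0,1] = (-1 - (-29)) / (1 - (-3)) = 7
f[-1,0,1,3] = (-21 - (-1)) / (3 - (-1)) = -5
f[-3,-1,0,1,3] = (-5 - 7) / (3 - (-3)) = -2
f(1/2) = -192 + 92·(7/2) + (-29)·(7/2)·(3/2) + 7·(7/2)·(3/2)·(1/2) + (-2)·(7/2)·(3/2)·(1/2)·(-1/2) = -5/4

-5/4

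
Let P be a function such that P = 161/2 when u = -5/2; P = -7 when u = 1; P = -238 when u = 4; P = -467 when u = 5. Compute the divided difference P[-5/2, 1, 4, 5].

P[-5/2,1] = (-7 - 161/2) / (1 - (-5/2)) = -25
P[1,4] = (-238 - (-7)) / (4 - 1) = -77
P[4,5] = (-467 - (-238)) / (5 - 4) = -229
P[-5/2,1,4] = (-77 - (-25)) / (4 - (-5/2)) = -8
P[1,4,5] = (-229 - (-77)) / (5 - 1) = -38
P[-5/2,1,4,5] = (-38 - (-8)) / (5 - (-5/2)) = -4

-4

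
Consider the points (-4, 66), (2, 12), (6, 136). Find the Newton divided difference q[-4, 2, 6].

q[-4,2] = (12 - 66) / (2 - (-4)) = -9
q[2,6] = (136 - 12) / (6 - 2) = 31
q[-4,2,6] = (31 - (-9)) / (6 - (-4)) = 4

4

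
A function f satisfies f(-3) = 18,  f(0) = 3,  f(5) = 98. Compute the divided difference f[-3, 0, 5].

f[-3,0] = (3 - 18) / (0 - (-3)) = -5
f[0,5] = (98 - 3) / (5 - 0) = 19
f[-3,0,5] = (19 - (-5)) / (5 - (-3)) = 3

3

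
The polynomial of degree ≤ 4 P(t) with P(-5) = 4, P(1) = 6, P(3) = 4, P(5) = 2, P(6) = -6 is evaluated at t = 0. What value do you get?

221/22

Evaluate each Lagrange basis at t = 0:
L_0(0) = (-1)·(-3)·(-5)·(-6)/[(-6)·(-8)·(-10)·(-11)] = 3/176
L_1(0) = (5)·(-3)·(-5)·(-6)/[(6)·(-2)·(-4)·(-5)] = 15/8
L_2(0) = (5)·(-1)·(-5)·(-6)/[(8)·(2)·(-2)·(-3)] = -25/16
L_3(0) = (5)·(-1)·(-3)·(-6)/[(10)·(4)·(2)·(-1)] = 9/8
L_4(0) = (5)·(-1)·(-3)·(-5)/[(11)·(5)·(3)·(1)] = -5/11
Sum: 4·(3/176) + 6·(15/8) + 4·(-25/16) + 2·(9/8) + (-6)·(-5/11) = 221/22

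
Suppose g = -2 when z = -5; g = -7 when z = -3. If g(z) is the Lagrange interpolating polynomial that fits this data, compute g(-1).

-12

Evaluate each Lagrange basis at z = -1:
L_0(-1) = (2)/[(-2)] = -1
L_1(-1) = (4)/[(2)] = 2
Sum: (-2)·(-1) + (-7)·(2) = -12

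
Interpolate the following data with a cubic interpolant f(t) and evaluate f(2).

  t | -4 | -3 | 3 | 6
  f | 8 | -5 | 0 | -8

-76/21

Evaluate each Lagrange basis at t = 2:
L_0(2) = (5)·(-1)·(-4)/[(-1)·(-7)·(-10)] = -2/7
L_1(2) = (6)·(-1)·(-4)/[(1)·(-6)·(-9)] = 4/9
L_2(2) = (6)·(5)·(-4)/[(7)·(6)·(-3)] = 20/21
L_3(2) = (6)·(5)·(-1)/[(10)·(9)·(3)] = -1/9
Sum: 8·(-2/7) + (-5)·(4/9) + 0 + (-8)·(-1/9) = -76/21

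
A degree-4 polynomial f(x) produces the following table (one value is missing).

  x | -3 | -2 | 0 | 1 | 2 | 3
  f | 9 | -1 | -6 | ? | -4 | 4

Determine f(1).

-92/15

The 5 known values determine f uniquely (degree ≤ 4).
Evaluate each Lagrange basis at x = 1:
L_0(1) = (3)·(1)·(-1)·(-2)/[(-1)·(-3)·(-5)·(-6)] = 1/15
L_1(1) = (4)·(1)·(-1)·(-2)/[(1)·(-2)·(-4)·(-5)] = -1/5
L_2(1) = (4)·(3)·(-1)·(-2)/[(3)·(2)·(-2)·(-3)] = 2/3
L_3(1) = (4)·(3)·(1)·(-2)/[(5)·(4)·(2)·(-1)] = 3/5
L_4(1) = (4)·(3)·(1)·(-1)/[(6)·(5)·(3)·(1)] = -2/15
Sum: 9·(1/15) + (-1)·(-1/5) + (-6)·(2/3) + (-4)·(3/5) + 4·(-2/15) = -92/15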